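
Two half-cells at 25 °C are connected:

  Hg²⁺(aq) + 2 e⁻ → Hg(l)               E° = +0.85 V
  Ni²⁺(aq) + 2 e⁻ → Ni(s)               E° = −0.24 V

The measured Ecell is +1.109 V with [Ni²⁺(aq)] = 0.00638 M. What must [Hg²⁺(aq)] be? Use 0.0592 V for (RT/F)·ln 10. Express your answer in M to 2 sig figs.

Hg²⁺/Hg is the cathode (higher E°); E°cell = +0.85 − (−0.24) = +1.09 V with n = 2.
Rearranging E = E° − (0.0592/n)·log Q gives log Q = 2(+1.09 − (+1.109))/0.0592 = −0.642.
For Hg²⁺(aq) + Ni(s) → Hg(l) + Ni²⁺(aq), the reaction quotient is Q = [Ni²⁺(aq)] / [Hg²⁺(aq)].
Substituting the known concentrations and solving, log [Hg²⁺(aq)] = −1.553 and [Hg²⁺(aq)] = 0.028 M.

0.028 M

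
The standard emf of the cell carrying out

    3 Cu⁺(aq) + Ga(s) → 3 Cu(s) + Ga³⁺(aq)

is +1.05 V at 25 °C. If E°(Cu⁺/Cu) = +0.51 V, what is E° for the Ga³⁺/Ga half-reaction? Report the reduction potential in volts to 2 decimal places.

In the reaction as written the Cu⁺/Cu couple is reduced (cathode) and Ga³⁺/Ga is oxidized (anode), so E°cell = E°(Cu⁺/Cu) − E°(Ga³⁺/Ga).
E°(Ga³⁺/Ga) = E°(cathode) − E°cell = +0.51 − (+1.05) = −0.54 V.

−0.54 V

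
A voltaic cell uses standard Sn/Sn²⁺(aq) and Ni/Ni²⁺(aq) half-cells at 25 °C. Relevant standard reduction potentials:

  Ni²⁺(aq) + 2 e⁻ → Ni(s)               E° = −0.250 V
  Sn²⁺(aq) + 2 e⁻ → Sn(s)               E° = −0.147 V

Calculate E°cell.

Of the two couples in this cell, the one with the more positive reduction potential is reduced at the cathode: here that is Sn²⁺/Sn (−0.147 V); Ni²⁺/Ni (−0.250 V) is the anode.
E°cell = E°(cathode) − E°(anode) = −0.147 − (−0.250) = +0.103 V.

+0.103 V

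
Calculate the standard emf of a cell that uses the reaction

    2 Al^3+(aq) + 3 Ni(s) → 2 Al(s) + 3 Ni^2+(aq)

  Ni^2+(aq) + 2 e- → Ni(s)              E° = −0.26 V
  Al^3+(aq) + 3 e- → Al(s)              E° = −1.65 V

−1.39 V

Al^3+(aq) gains electrons, so the Al³⁺/Al couple is the cathode; the Ni²⁺/Ni couple is the anode.
E°cell = E°(cathode) − E°(anode) = −1.65 − (−0.26) = −1.39 V.
The negative E°cell means the reaction is non-spontaneous in the direction written.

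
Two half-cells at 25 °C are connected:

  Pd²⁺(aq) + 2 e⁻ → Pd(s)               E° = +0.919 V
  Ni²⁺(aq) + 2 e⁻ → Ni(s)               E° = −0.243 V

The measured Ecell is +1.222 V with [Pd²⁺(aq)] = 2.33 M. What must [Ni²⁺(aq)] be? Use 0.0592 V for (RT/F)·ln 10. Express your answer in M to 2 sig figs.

0.022 M

Pd²⁺/Pd is the cathode (higher E°); E°cell = +0.919 − (−0.243) = +1.162 V with n = 2.
Since E = E° − (0.0592/n)·log Q, log Q = n(E° − E)/0.0592 = −2.027.
The balanced reaction is Pd²⁺(aq) + Ni(s) → Pd(s) + Ni²⁺(aq), so Q = [Ni²⁺(aq)] / [Pd²⁺(aq)].
Solving for the unknown gives log [Ni²⁺(aq)] = −1.660, so [Ni²⁺(aq)] ≈ 0.022 M.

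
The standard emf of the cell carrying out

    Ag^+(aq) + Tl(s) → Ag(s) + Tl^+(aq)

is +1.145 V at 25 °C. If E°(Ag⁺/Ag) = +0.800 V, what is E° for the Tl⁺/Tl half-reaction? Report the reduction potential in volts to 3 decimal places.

In the reaction as written the Ag⁺/Ag couple is reduced (cathode) and Tl⁺/Tl is oxidized (anode), so E°cell = E°(Ag⁺/Ag) − E°(Tl⁺/Tl).
E°(Tl⁺/Tl) = E°(cathode) − E°cell = +0.800 − (+1.145) = −0.345 V.

−0.345 V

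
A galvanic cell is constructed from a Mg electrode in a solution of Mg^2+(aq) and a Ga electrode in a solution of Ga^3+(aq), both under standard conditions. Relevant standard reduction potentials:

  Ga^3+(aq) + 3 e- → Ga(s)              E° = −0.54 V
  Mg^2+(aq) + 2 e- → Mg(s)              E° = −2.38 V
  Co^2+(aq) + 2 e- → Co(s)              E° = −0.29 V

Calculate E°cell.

The Ga³⁺/Ga couple has the higher E°, so Ga ion is reduced (cathode) and Mg is oxidized (anode).
E°cell = E°(cathode) − E°(anode) = −0.54 − (−2.38) = +1.84 V.

+1.84 V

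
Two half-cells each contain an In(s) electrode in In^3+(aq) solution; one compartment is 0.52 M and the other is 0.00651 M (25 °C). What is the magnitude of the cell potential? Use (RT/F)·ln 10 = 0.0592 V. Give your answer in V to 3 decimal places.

0.038 V

For a concentration cell E°cell = 0, since both electrodes use the same couple.
The compartment with the higher In^3+(aq) concentration (0.52 M) acts as the cathode; ions are reduced there and produced at the dilute (0.00651 M) anode.
With n = 3, Ecell = −(0.0592/3)·log([dilute]/[conc]) = −(0.0592/3)·log(0.00651/0.52) = +0.038 V.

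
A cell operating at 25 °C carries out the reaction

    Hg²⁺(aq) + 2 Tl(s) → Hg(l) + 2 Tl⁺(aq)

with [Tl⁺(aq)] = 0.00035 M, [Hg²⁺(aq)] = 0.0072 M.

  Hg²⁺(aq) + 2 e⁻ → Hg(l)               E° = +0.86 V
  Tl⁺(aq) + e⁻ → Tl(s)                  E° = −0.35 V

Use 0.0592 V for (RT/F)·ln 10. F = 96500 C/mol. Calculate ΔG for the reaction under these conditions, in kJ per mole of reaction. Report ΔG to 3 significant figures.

E°cell = +0.86 − (−0.35) = +1.21 V; the balanced reaction transfers n = 2 electrons.
Q = [Tl⁺(aq)]^2 / [Hg²⁺(aq)] = 1.7×10^−5, so log Q = −4.769 and E = +1.21 − (0.0592/2)(−4.769) = +1.3512 V.
Finally ΔG = −nFE = −(2)(96500 C/mol)(+1.3512 V) = −261 kJ/mol.

−261 kJ/mol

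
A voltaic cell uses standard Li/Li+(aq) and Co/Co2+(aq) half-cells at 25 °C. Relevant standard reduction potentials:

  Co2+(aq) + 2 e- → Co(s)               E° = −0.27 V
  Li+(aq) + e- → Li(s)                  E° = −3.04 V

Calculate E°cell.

+2.77 V

Of the two couples in this cell, the one with the more positive reduction potential is reduced at the cathode: here that is Co²⁺/Co (−0.27 V); Li⁺/Li (−3.04 V) is the anode.
E°cell = E°(cathode) − E°(anode) = −0.27 − (−3.04) = +2.77 V.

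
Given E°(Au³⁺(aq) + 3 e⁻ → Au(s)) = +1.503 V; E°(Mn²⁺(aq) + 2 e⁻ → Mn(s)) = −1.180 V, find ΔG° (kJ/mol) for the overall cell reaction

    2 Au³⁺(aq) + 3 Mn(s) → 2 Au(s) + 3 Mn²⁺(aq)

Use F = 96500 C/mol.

In the reaction as written Au³⁺(aq) is reduced, so the Au³⁺/Au couple is the cathode and Mn²⁺/Mn is the anode.
E°cell = +1.503 − (−1.180) = +2.683 V; balancing electrons gives n = 6.
ΔG° = −nFE°cell = −(6)(96500)(+2.683) J/mol = −1553 kJ/mol.

−1553 kJ/mol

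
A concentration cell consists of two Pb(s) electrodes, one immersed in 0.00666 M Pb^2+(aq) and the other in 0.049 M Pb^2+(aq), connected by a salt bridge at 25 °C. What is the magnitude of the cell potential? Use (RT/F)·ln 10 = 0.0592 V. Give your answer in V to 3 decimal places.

0.026 V

For a concentration cell E°cell = 0, since both electrodes use the same couple.
The compartment with the higher Pb^2+(aq) concentration (0.049 M) acts as the cathode; ions are reduced there and produced at the dilute (0.00666 M) anode.
With n = 2, Ecell = −(0.0592/2)·log([dilute]/[conc]) = −(0.0592/2)·log(0.00666/0.049) = +0.026 V.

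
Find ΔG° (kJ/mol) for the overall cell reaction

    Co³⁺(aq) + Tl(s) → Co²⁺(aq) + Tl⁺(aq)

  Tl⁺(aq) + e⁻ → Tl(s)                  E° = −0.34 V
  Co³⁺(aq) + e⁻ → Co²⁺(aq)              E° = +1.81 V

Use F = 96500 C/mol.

In the reaction as written Co³⁺(aq) is reduced, so the Co³⁺/Co²⁺ couple is the cathode and Tl⁺/Tl is the anode.
E°cell = +1.81 − (−0.34) = +2.15 V; balancing electrons gives n = 1.
ΔG° = −nFE°cell = −(1)(96500)(+2.15) J/mol = −207 kJ/mol.

−207 kJ/mol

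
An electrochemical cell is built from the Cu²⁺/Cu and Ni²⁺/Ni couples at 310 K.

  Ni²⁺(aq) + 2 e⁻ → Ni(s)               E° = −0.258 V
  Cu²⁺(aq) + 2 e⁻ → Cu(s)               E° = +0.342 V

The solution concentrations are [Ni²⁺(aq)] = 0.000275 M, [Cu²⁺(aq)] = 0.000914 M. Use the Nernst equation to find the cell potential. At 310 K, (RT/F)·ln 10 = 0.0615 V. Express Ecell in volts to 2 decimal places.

Since E°(Cu²⁺/Cu) > E°(Ni²⁺/Ni), Cu²⁺/Cu serves as the cathode.
The standard potential is +0.342 − (−0.258) = +0.600 V and the balanced reaction transfers n = 2 electrons.
The balanced reaction is Cu²⁺(aq) + Ni(s) → Cu(s) + Ni²⁺(aq), so Q = [Ni²⁺(aq)] / [Cu²⁺(aq)] = 0.301 and log Q = −0.522.
Applying E = E° − (RT ln10/nF)·log Q gives +0.600 − (0.0615/2)(−0.522) = +0.62 V.

+0.62 V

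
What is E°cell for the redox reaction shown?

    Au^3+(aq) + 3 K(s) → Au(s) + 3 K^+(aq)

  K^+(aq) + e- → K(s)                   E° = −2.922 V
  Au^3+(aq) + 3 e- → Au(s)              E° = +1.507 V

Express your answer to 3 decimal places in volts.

+4.429 V

In the reaction as written, Au^3+(aq) is reduced (cathode) and K^+(aq) is produced by oxidation at the anode.
E°cell = E°(cathode) − E°(anode) = +1.507 − (−2.922) = +4.429 V.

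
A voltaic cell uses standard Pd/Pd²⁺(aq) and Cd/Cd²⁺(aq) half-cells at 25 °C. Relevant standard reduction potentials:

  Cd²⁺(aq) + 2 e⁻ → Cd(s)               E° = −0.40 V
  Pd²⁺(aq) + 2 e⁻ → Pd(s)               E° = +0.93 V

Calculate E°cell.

+1.33 V

Of the two couples in this cell, the one with the more positive reduction potential is reduced at the cathode: here that is Pd²⁺/Pd (+0.93 V); Cd²⁺/Cd (−0.40 V) is the anode.
E°cell = E°(cathode) − E°(anode) = +0.93 − (−0.40) = +1.33 V.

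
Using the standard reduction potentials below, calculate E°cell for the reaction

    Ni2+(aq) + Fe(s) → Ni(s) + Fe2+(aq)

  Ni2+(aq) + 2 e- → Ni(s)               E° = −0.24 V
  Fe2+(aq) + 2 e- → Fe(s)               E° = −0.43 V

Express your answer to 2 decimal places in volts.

+0.19 V

Ni2+(aq) gains electrons, so the Ni²⁺/Ni couple is the cathode; the Fe²⁺/Fe couple is the anode.
E°cell = E°(cathode) − E°(anode) = −0.24 − (−0.43) = +0.19 V.
The positive value indicates the reaction is spontaneous as written.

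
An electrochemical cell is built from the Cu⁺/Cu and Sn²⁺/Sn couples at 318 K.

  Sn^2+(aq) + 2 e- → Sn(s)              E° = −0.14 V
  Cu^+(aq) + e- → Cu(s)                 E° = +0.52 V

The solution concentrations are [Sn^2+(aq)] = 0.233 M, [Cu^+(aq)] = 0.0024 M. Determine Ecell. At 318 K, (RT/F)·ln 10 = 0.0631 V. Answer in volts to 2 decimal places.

Since E°(Cu⁺/Cu) > E°(Sn²⁺/Sn), Cu⁺/Cu serves as the cathode.
E°cell = E°cat − E°an = +0.52 − (−0.14) = +0.66 V; n = 2.
The balanced reaction is 2 Cu^+(aq) + Sn(s) → 2 Cu(s) + Sn^2+(aq), so Q = [Sn^2+(aq)] / [Cu^+(aq)]^2 = 4.05×10^4 and log Q = 4.607.
By the Nernst equation, E = +0.66 − (0.0631/2)·(4.607) = +0.51 V.

+0.51 V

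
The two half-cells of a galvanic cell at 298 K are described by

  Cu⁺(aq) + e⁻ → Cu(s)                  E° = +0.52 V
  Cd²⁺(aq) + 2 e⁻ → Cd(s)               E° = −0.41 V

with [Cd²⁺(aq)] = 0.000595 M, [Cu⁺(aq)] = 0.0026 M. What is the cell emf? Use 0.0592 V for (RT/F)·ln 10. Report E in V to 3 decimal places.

Since E°(Cu⁺/Cu) > E°(Cd²⁺/Cd), Cu⁺/Cu serves as the cathode.
The standard potential is +0.52 − (−0.41) = +0.93 V and the balanced reaction transfers n = 2 electrons.
Balancing gives 2 Cu⁺(aq) + Cd(s) → 2 Cu(s) + Cd²⁺(aq); hence Q = [Cd²⁺(aq)] / [Cu⁺(aq)]^2 = 88 (log Q = 1.945).
By the Nernst equation, E = +0.93 − (0.0592/2)·(1.945) = +0.872 V.

+0.872 V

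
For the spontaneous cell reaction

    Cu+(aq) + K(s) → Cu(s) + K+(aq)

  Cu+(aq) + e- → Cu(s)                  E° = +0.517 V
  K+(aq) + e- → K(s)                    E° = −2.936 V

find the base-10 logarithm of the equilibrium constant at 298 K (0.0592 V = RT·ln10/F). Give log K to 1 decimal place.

log K = 58.3

The Cu⁺/Cu couple is reduced (cathode); E°cell = +0.517 − (−2.936) = +3.453 V with n = 1.
At equilibrium E = 0, so log K = nE°cell / 0.0592 = (1)(+3.453) / 0.0592 = 58.3.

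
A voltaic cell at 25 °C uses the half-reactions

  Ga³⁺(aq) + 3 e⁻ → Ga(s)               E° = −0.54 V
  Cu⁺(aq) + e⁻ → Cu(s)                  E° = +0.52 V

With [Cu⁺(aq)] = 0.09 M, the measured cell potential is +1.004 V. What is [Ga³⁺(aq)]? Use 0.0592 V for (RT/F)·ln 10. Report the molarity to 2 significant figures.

0.50 M

The Cu⁺/Cu couple has the larger reduction potential, so it is the cathode: E°cell = +0.52 − (−0.54) = +1.06 V and n = 3.
Rearranging E = E° − (0.0592/n)·log Q gives log Q = 3(+1.06 − (+1.004))/0.0592 = 2.838.
For 3 Cu⁺(aq) + Ga(s) → 3 Cu(s) + Ga³⁺(aq), the reaction quotient is Q = [Ga³⁺(aq)] / [Cu⁺(aq)]^3.
Isolating [Ga³⁺(aq)] in Q = 10^{2.838} yields log [Ga³⁺(aq)] = −0.299, i.e. 0.50 M.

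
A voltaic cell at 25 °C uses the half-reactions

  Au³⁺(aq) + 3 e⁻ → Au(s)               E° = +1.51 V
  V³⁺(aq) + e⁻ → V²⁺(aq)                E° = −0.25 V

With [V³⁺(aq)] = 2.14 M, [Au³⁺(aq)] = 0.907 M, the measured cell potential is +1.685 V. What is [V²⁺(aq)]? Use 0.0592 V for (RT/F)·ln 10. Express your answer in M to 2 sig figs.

With Au³⁺/Au at the cathode and V³⁺/V²⁺ at the anode, E°cell = +1.51 − (−0.25) = +1.76 V (n = 3).
Since E = E° − (0.0592/n)·log Q, log Q = n(E° − E)/0.0592 = 3.801.
Balancing electrons gives Au³⁺(aq) + 3 V²⁺(aq) → Au(s) + 3 V³⁺(aq); thus Q = [V³⁺(aq)]^3 / ([Au³⁺(aq)]·[V²⁺(aq)]^3).
Solving for the unknown gives log [V²⁺(aq)] = −0.922, so [V²⁺(aq)] ≈ 0.12 M.

0.12 M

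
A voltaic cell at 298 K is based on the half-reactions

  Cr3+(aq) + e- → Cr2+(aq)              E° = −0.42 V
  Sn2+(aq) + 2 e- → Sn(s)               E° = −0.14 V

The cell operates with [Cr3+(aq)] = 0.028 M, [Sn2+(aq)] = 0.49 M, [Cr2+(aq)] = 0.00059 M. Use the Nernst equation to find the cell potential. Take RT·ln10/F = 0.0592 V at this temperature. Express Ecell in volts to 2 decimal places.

The Sn²⁺/Sn couple has the more positive E°, so it is the cathode; Cr³⁺/Cr²⁺ is the anode.
The standard potential is −0.14 − (−0.42) = +0.28 V and the balanced reaction transfers n = 2 electrons.
The balanced reaction is Sn2+(aq) + 2 Cr2+(aq) → Sn(s) + 2 Cr3+(aq), so Q = [Cr3+(aq)]^2 / ([Sn2+(aq)]·[Cr2+(aq)]^2) = 4.6×10^3 and log Q = 3.662.
By the Nernst equation, E = +0.28 − (0.0592/2)·(3.662) = +0.17 V.

+0.17 V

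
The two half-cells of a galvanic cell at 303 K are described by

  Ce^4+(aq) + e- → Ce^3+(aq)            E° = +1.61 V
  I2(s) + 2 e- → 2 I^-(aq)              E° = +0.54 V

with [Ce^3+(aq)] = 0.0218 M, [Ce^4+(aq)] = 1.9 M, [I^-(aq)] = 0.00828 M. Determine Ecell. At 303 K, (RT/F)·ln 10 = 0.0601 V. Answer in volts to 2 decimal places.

+1.06 V

The Ce⁴⁺/Ce³⁺ couple has the more positive E°, so it is the cathode; I₂/I⁻ is the anode.
E°cell = E°cat − E°an = +1.61 − (+0.54) = +1.07 V; n = 2.
For the overall reaction 2 Ce^4+(aq) + 2 I^-(aq) → 2 Ce^3+(aq) + I2(s), Q = [Ce^3+(aq)]^2 / ([Ce^4+(aq)]^2·[I^-(aq)]^2) = 1.92, giving log Q = 0.283.
E = E° − (0.0601/n)·log Q = +1.07 − (0.0601/2)(0.283) = +1.06 V.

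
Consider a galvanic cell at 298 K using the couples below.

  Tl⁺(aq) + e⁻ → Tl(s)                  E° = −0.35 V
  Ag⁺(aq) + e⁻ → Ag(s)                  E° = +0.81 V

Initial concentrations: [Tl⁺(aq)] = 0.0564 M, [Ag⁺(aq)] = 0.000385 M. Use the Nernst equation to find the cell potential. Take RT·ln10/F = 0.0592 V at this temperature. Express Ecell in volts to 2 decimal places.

Ag⁺/Ag is reduced (cathode, E° = +0.81 V) and Tl⁺/Tl is oxidized (anode).
E°cell = E°cat − E°an = +0.81 − (−0.35) = +1.16 V; n = 1.
Balancing gives Ag⁺(aq) + Tl(s) → Ag(s) + Tl⁺(aq); hence Q = [Tl⁺(aq)] / [Ag⁺(aq)] = 146 (log Q = 2.166).
E = E° − (0.0592/n)·log Q = +1.16 − (0.0592/1)(2.166) = +1.03 V.

+1.03 V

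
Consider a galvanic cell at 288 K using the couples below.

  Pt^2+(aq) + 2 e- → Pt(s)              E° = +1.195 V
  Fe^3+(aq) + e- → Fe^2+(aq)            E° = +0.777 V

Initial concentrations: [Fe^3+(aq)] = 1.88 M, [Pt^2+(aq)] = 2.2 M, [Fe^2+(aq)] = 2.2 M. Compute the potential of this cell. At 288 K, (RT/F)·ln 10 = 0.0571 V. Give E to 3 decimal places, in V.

The Pt²⁺/Pt couple has the more positive E°, so it is the cathode; Fe³⁺/Fe²⁺ is the anode.
E°cell = +1.195 − (+0.777) = +0.418 V, with n = 2 electrons transferred.
For the overall reaction Pt^2+(aq) + 2 Fe^2+(aq) → Pt(s) + 2 Fe^3+(aq), Q = [Fe^3+(aq)]^2 / ([Pt^2+(aq)]·[Fe^2+(aq)]^2) = 0.332, giving log Q = −0.479.
By the Nernst equation, E = +0.418 − (0.0571/2)·(−0.479) = +0.432 V.

+0.432 V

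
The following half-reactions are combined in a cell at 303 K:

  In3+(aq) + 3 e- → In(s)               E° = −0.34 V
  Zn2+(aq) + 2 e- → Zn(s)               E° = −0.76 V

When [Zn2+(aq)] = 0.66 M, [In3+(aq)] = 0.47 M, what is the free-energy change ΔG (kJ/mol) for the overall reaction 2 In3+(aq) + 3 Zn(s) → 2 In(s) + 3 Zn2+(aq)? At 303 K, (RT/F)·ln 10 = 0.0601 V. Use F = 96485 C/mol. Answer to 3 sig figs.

−243 kJ/mol

The standard cell potential is −0.34 − (−0.76) = +0.42 V, with n = 6 electrons in the balanced equation.
Here Q = [Zn2+(aq)]^3 / [In3+(aq)]^2 = 1.3 (log Q = 0.114), giving E = +0.42 − (0.0601/6)·(0.114) = +0.4189 V.
Finally ΔG = −nFE = −(6)(96485 C/mol)(+0.4189 V) = −243 kJ/mol.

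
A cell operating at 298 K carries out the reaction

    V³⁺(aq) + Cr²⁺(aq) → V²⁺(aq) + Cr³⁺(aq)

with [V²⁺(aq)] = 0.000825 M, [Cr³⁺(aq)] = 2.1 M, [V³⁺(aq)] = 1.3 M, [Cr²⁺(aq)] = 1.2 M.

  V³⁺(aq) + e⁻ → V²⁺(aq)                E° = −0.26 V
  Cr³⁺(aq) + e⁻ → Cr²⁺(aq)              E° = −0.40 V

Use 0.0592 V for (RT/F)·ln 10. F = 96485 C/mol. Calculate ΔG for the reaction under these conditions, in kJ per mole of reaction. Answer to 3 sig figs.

The standard cell potential is −0.26 − (−0.40) = +0.14 V, with n = 1 electron in the balanced equation.
Q = ([V²⁺(aq)]·[Cr³⁺(aq)]) / ([V³⁺(aq)]·[Cr²⁺(aq)]) = 0.00111, so log Q = −2.954 and E = +0.14 − (0.0592/1)(−2.954) = +0.3149 V.
Then ΔG = −nFE = −1 × 96485 × +0.3149 J/mol = −30.4 kJ/mol.

−30.4 kJ/mol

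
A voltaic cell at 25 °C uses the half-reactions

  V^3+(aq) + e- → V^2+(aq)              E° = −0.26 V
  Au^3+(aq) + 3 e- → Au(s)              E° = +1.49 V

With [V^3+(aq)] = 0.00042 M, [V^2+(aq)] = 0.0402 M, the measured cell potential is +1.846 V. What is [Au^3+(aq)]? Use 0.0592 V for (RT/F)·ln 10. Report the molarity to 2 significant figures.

0.084 M

With Au³⁺/Au at the cathode and V³⁺/V²⁺ at the anode, E°cell = +1.49 − (−0.26) = +1.75 V (n = 3).
Rearranging E = E° − (0.0592/n)·log Q gives log Q = 3(+1.75 − (+1.846))/0.0592 = −4.865.
For Au^3+(aq) + 3 V^2+(aq) → Au(s) + 3 V^3+(aq), the reaction quotient is Q = [V^3+(aq)]^3 / ([Au^3+(aq)]·[V^2+(aq)]^3).
Isolating [Au^3+(aq)] in Q = 10^{−4.865} yields log [Au^3+(aq)] = −1.078, i.e. 0.084 M.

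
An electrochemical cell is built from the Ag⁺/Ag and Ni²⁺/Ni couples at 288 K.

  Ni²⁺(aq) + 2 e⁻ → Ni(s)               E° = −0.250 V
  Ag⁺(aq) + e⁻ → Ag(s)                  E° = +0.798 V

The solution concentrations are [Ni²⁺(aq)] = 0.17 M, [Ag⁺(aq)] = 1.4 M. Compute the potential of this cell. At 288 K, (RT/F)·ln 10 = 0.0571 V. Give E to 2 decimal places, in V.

+1.08 V

Since E°(Ag⁺/Ag) > E°(Ni²⁺/Ni), Ag⁺/Ag serves as the cathode.
E°cell = E°cat − E°an = +0.798 − (−0.250) = +1.048 V; n = 2.
The balanced reaction is 2 Ag⁺(aq) + Ni(s) → 2 Ag(s) + Ni²⁺(aq), so Q = [Ni²⁺(aq)] / [Ag⁺(aq)]^2 = 0.0867 and log Q = −1.062.
Applying E = E° − (RT ln10/nF)·log Q gives +1.048 − (0.0571/2)(−1.062) = +1.08 V.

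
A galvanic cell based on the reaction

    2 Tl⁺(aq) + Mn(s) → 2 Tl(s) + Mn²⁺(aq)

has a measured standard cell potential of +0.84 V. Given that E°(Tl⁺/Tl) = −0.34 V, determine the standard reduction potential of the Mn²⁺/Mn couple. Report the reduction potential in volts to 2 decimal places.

−1.18 V

In the reaction as written the Tl⁺/Tl couple is reduced (cathode) and Mn²⁺/Mn is oxidized (anode), so E°cell = E°(Tl⁺/Tl) − E°(Mn²⁺/Mn).
E°(Mn²⁺/Mn) = E°(cathode) − E°cell = −0.34 − (+0.84) = −1.18 V.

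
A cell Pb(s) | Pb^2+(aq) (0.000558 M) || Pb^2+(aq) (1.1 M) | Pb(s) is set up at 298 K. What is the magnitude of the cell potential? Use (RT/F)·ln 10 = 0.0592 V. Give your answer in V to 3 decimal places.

0.098 V

For a concentration cell E°cell = 0, since both electrodes use the same couple.
The compartment with the higher Pb^2+(aq) concentration (1.1 M) acts as the cathode; ions are reduced there and produced at the dilute (0.000558 M) anode.
With n = 2, Ecell = −(0.0592/2)·log([dilute]/[conc]) = −(0.0592/2)·log(0.000558/1.1) = +0.098 V.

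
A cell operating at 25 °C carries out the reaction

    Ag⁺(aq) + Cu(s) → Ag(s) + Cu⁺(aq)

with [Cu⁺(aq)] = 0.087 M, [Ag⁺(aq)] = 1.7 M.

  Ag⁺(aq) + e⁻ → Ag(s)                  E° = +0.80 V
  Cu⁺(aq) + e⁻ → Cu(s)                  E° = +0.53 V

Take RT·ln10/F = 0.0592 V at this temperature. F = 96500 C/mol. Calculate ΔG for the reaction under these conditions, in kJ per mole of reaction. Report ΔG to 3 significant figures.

The standard cell potential is +0.80 − (+0.53) = +0.27 V, with n = 1 electron in the balanced equation.
The reaction quotient is [Cu⁺(aq)] / [Ag⁺(aq)] = 0.0512; by Nernst, E = +0.27 − (0.0592/1)(−1.291) = +0.3464 V.
Then ΔG = −nFE = −1 × 96500 × +0.3464 J/mol = −33.4 kJ/mol.

−33.4 kJ/mol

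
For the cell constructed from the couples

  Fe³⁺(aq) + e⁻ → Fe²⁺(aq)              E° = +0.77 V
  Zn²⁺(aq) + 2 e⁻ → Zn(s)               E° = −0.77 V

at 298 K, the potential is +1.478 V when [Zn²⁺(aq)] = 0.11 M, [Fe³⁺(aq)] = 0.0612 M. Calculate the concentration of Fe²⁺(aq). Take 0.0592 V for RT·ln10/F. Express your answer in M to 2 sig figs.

2.1 M

Fe³⁺/Fe²⁺ is the cathode (higher E°); E°cell = +0.77 − (−0.77) = +1.54 V with n = 2.
Since E = E° − (0.0592/n)·log Q, log Q = n(E° − E)/0.0592 = 2.095.
For 2 Fe³⁺(aq) + Zn(s) → 2 Fe²⁺(aq) + Zn²⁺(aq), the reaction quotient is Q = ([Fe²⁺(aq)]^2·[Zn²⁺(aq)]) / [Fe³⁺(aq)]^2.
Solving for the unknown gives log [Fe²⁺(aq)] = 0.314, so [Fe²⁺(aq)] ≈ 2.1 M.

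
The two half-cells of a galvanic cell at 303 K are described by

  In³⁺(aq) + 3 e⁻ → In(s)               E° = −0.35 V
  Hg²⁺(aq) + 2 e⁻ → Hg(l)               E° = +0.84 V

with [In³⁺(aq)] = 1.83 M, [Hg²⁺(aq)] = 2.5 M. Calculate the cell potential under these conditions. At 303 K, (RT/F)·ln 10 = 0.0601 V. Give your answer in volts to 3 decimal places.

+1.197 V

Since E°(Hg²⁺/Hg) > E°(In³⁺/In), Hg²⁺/Hg serves as the cathode.
The standard potential is +0.84 − (−0.35) = +1.19 V and the balanced reaction transfers n = 6 electrons.
Balancing gives 3 Hg²⁺(aq) + 2 In(s) → 3 Hg(l) + 2 In³⁺(aq); hence Q = [In³⁺(aq)]^2 / [Hg²⁺(aq)]^3 = 0.214 (log Q = −0.669).
E = E° − (0.0601/n)·log Q = +1.19 − (0.0601/6)(−0.669) = +1.197 V.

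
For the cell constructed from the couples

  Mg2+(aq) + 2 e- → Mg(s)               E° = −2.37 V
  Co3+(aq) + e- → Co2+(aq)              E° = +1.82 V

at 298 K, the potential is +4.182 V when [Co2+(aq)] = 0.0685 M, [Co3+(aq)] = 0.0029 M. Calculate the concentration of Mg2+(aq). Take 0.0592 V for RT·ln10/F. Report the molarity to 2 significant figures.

Co³⁺/Co²⁺ is the cathode (higher E°); E°cell = +1.82 − (−2.37) = +4.19 V with n = 2.
Since E = E° − (0.0592/n)·log Q, log Q = n(E° − E)/0.0592 = 0.270.
The balanced reaction is 2 Co3+(aq) + Mg(s) → 2 Co2+(aq) + Mg2+(aq), so Q = ([Co2+(aq)]^2·[Mg2+(aq)]) / [Co3+(aq)]^2.
Isolating [Mg2+(aq)] in Q = 10^{0.270} yields log [Mg2+(aq)] = −2.477, i.e. 0.0033 M.

0.0033 M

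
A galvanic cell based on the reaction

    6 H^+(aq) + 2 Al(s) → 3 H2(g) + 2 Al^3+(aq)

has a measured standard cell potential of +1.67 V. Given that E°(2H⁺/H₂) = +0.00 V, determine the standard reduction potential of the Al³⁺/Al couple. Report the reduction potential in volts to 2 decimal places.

−1.67 V

In the reaction as written the 2H⁺/H₂ couple is reduced (cathode) and Al³⁺/Al is oxidized (anode), so E°cell = E°(2H⁺/H₂) − E°(Al³⁺/Al).
E°(Al³⁺/Al) = E°(cathode) − E°cell = +0.00 − (+1.67) = −1.67 V.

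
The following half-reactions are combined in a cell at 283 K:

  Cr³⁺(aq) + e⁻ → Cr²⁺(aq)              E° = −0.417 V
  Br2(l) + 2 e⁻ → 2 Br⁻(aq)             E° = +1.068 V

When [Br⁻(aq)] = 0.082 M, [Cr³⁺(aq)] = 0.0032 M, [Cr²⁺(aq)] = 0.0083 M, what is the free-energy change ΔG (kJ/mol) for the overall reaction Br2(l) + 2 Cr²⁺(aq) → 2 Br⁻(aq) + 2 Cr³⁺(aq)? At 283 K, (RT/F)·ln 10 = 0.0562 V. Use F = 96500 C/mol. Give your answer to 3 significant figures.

−303 kJ/mol

E°cell = +1.068 − (−0.417) = +1.485 V; the balanced reaction transfers n = 2 electrons.
Q = ([Br⁻(aq)]^2·[Cr³⁺(aq)]^2) / [Cr²⁺(aq)]^2 = 0.000999, so log Q = −3.000 and E = +1.485 − (0.0562/2)(−3.000) = +1.5693 V.
Finally ΔG = −nFE = −(2)(96500 C/mol)(+1.5693 V) = −303 kJ/mol.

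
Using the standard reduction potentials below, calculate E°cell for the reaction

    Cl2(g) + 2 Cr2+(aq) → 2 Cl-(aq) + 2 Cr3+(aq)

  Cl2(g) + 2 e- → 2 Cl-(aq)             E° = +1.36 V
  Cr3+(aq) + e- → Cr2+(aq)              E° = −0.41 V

In the reaction as written, Cl2(g) is reduced (cathode) and Cr3+(aq) is produced by oxidation at the anode.
E°cell = E°(cathode) − E°(anode) = +1.36 − (−0.41) = +1.77 V.

+1.77 V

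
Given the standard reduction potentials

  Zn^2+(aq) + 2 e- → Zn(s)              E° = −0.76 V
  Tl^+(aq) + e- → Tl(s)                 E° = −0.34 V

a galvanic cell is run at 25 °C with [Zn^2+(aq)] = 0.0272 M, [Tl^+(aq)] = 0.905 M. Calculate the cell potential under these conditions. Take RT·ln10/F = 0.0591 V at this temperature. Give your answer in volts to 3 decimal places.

+0.464 V

Tl⁺/Tl is reduced (cathode, E° = −0.34 V) and Zn²⁺/Zn is oxidized (anode).
E°cell = −0.34 − (−0.76) = +0.42 V, with n = 2 electrons transferred.
The balanced reaction is 2 Tl^+(aq) + Zn(s) → 2 Tl(s) + Zn^2+(aq), so Q = [Zn^2+(aq)] / [Tl^+(aq)]^2 = 0.0332 and log Q = −1.479.
By the Nernst equation, E = +0.42 − (0.0591/2)·(−1.479) = +0.464 V.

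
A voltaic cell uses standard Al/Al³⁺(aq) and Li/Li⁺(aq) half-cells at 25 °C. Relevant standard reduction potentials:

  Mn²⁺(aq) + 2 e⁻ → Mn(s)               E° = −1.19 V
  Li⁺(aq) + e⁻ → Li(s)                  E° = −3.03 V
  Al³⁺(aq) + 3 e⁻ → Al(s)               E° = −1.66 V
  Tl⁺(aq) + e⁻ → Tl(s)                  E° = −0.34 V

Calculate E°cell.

+1.37 V

Of the two couples in this cell, the one with the more positive reduction potential is reduced at the cathode: here that is Al³⁺/Al (−1.66 V); Li⁺/Li (−3.03 V) is the anode.
E°cell = E°(cathode) − E°(anode) = −1.66 − (−3.03) = +1.37 V.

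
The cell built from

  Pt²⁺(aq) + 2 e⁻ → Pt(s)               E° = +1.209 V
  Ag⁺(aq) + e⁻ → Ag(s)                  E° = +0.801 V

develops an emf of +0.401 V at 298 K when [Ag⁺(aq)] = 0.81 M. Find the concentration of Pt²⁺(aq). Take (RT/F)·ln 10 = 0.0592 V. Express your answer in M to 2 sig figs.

Pt²⁺/Pt is the cathode (higher E°); E°cell = +1.209 − (+0.801) = +0.408 V with n = 2.
Since E = E° − (0.0592/n)·log Q, log Q = n(E° − E)/0.0592 = 0.236.
Balancing electrons gives Pt²⁺(aq) + 2 Ag(s) → Pt(s) + 2 Ag⁺(aq); thus Q = [Ag⁺(aq)]^2 / [Pt²⁺(aq)].
Isolating [Pt²⁺(aq)] in Q = 10^{0.236} yields log [Pt²⁺(aq)] = −0.419, i.e. 0.38 M.

0.38 M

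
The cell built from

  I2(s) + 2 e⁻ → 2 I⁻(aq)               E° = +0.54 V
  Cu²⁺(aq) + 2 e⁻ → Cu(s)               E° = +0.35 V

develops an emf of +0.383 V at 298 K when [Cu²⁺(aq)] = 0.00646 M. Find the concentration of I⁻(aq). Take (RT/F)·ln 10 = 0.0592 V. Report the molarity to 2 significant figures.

The I₂/I⁻ couple has the larger reduction potential, so it is the cathode: E°cell = +0.54 − (+0.35) = +0.19 V and n = 2.
Since E = E° − (0.0592/n)·log Q, log Q = n(E° − E)/0.0592 = −6.520.
Balancing electrons gives I2(s) + Cu(s) → 2 I⁻(aq) + Cu²⁺(aq); thus Q = [I⁻(aq)]^2·[Cu²⁺(aq)].
Isolating [I⁻(aq)] in Q = 10^{−6.520} yields log [I⁻(aq)] = −2.165, i.e. 0.0068 M.

0.0068 M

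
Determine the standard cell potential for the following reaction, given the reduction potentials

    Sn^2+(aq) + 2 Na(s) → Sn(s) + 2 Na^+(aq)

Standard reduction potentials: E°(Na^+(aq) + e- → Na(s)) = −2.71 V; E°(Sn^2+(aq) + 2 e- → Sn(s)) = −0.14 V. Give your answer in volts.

+2.57 V

In the reaction as written, Sn^2+(aq) is reduced (cathode) and Na^+(aq) is produced by oxidation at the anode.
E°cell = E°(cathode) − E°(anode) = −0.14 − (−2.71) = +2.57 V.
The positive value indicates the reaction is spontaneous as written.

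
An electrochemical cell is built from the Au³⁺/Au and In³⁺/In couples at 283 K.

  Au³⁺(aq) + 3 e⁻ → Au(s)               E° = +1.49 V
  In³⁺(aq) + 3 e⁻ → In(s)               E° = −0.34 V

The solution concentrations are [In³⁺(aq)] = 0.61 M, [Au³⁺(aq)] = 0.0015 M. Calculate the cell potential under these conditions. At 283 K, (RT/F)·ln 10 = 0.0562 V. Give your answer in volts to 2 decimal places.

Since E°(Au³⁺/Au) > E°(In³⁺/In), Au³⁺/Au serves as the cathode.
E°cell = E°cat − E°an = +1.49 − (−0.34) = +1.83 V; n = 3.
The balanced reaction is Au³⁺(aq) + In(s) → Au(s) + In³⁺(aq), so Q = [In³⁺(aq)] / [Au³⁺(aq)] = 407 and log Q = 2.609.
E = E° − (0.0562/n)·log Q = +1.83 − (0.0562/3)(2.609) = +1.78 V.

+1.78 V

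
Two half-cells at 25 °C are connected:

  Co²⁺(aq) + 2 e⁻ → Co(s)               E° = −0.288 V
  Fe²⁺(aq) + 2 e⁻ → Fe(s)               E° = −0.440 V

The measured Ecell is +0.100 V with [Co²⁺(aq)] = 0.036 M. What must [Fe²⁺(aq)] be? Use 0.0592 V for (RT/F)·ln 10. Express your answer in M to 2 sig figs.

Co²⁺/Co is the cathode (higher E°); E°cell = −0.288 − (−0.440) = +0.152 V with n = 2.
Since E = E° − (0.0592/n)·log Q, log Q = n(E° − E)/0.0592 = 1.757.
The balanced reaction is Co²⁺(aq) + Fe(s) → Co(s) + Fe²⁺(aq), so Q = [Fe²⁺(aq)] / [Co²⁺(aq)].
Isolating [Fe²⁺(aq)] in Q = 10^{1.757} yields log [Fe²⁺(aq)] = 0.313, i.e. 2.1 M.

2.1 M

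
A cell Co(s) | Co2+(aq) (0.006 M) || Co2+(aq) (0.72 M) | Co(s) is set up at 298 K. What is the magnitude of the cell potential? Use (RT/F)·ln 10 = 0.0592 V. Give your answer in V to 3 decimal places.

For a concentration cell E°cell = 0, since both electrodes use the same couple.
The compartment with the higher Co2+(aq) concentration (0.72 M) acts as the cathode; ions are reduced there and produced at the dilute (0.006 M) anode.
With n = 2, Ecell = −(0.0592/2)·log([dilute]/[conc]) = −(0.0592/2)·log(0.006/0.72) = +0.062 V.

0.062 V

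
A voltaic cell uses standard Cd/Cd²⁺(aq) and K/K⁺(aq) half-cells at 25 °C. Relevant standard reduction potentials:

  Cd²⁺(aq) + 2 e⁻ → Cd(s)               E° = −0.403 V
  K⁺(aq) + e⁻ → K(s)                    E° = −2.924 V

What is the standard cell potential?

+2.521 V

Of the two couples in this cell, the one with the more positive reduction potential is reduced at the cathode: here that is Cd²⁺/Cd (−0.403 V); K⁺/K (−2.924 V) is the anode.
E°cell = E°(cathode) − E°(anode) = −0.403 − (−2.924) = +2.521 V.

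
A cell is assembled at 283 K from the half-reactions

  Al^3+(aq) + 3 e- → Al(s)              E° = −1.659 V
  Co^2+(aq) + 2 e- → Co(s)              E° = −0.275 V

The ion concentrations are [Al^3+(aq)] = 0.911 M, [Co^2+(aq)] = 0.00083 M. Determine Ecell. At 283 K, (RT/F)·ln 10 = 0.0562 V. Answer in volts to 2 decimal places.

+1.30 V

Since E°(Co²⁺/Co) > E°(Al³⁺/Al), Co²⁺/Co serves as the cathode.
The standard potential is −0.275 − (−1.659) = +1.384 V and the balanced reaction transfers n = 6 electrons.
The balanced reaction is 3 Co^2+(aq) + 2 Al(s) → 3 Co(s) + 2 Al^3+(aq), so Q = [Al^3+(aq)]^2 / [Co^2+(aq)]^3 = 1.45×10^9 and log Q = 9.162.
Applying E = E° − (RT ln10/nF)·log Q gives +1.384 − (0.0562/6)(9.162) = +1.30 V.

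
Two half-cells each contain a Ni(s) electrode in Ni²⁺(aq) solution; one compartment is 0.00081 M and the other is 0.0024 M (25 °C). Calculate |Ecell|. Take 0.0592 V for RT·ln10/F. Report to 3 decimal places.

For a concentration cell E°cell = 0, since both electrodes use the same couple.
The compartment with the higher Ni²⁺(aq) concentration (0.0024 M) acts as the cathode; ions are reduced there and produced at the dilute (0.00081 M) anode.
With n = 2, Ecell = −(0.0592/2)·log([dilute]/[conc]) = −(0.0592/2)·log(0.00081/0.0024) = +0.014 V.

0.014 V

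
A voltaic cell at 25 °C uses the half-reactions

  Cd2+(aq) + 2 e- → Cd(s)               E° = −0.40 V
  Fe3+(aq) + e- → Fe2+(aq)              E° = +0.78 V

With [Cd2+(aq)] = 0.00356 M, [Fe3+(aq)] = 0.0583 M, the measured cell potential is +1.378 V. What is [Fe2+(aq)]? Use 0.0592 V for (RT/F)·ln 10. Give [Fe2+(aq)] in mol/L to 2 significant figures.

The Fe³⁺/Fe²⁺ couple has the larger reduction potential, so it is the cathode: E°cell = +0.78 − (−0.40) = +1.18 V and n = 2.
Rearranging E = E° − (0.0592/n)·log Q gives log Q = 2(+1.18 − (+1.378))/0.0592 = −6.689.
For 2 Fe3+(aq) + Cd(s) → 2 Fe2+(aq) + Cd2+(aq), the reaction quotient is Q = ([Fe2+(aq)]^2·[Cd2+(aq)]) / [Fe3+(aq)]^2.
Solving for the unknown gives log [Fe2+(aq)] = −3.355, so [Fe2+(aq)] ≈ 0.00044 M.

0.00044 M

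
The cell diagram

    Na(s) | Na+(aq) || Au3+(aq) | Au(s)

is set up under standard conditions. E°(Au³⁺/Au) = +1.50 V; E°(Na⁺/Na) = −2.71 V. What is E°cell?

By convention the left-hand electrode in cell notation is the anode (oxidation) and the right-hand electrode is the cathode (reduction).
E°cell = E°(right) − E°(left) = +1.50 − (−2.71) = +4.21 V.

+4.21 V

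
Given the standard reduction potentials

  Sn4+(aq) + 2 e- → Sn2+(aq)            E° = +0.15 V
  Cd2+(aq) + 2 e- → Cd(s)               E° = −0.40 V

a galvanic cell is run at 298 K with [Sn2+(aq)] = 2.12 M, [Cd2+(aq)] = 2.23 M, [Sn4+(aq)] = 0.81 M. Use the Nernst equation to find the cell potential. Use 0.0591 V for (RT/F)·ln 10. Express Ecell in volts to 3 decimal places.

Since E°(Sn⁴⁺/Sn²⁺) > E°(Cd²⁺/Cd), Sn⁴⁺/Sn²⁺ serves as the cathode.
The standard potential is +0.15 − (−0.40) = +0.55 V and the balanced reaction transfers n = 2 electrons.
For the overall reaction Sn4+(aq) + Cd(s) → Sn2+(aq) + Cd2+(aq), Q = ([Sn2+(aq)]·[Cd2+(aq)]) / [Sn4+(aq)] = 5.84, giving log Q = 0.766.
By the Nernst equation, E = +0.55 − (0.0591/2)·(0.766) = +0.527 V.

+0.527 V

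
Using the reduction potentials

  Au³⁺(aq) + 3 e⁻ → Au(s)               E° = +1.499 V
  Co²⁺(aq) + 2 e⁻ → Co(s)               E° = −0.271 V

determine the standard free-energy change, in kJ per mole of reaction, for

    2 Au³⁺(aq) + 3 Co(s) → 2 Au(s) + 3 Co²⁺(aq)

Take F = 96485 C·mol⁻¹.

In the reaction as written Au³⁺(aq) is reduced, so the Au³⁺/Au couple is the cathode and Co²⁺/Co is the anode.
E°cell = +1.499 − (−0.271) = +1.770 V; balancing electrons gives n = 6.
ΔG° = −nFE°cell = −(6)(96485)(+1.770) J/mol = −1025 kJ/mol.

−1025 kJ/mol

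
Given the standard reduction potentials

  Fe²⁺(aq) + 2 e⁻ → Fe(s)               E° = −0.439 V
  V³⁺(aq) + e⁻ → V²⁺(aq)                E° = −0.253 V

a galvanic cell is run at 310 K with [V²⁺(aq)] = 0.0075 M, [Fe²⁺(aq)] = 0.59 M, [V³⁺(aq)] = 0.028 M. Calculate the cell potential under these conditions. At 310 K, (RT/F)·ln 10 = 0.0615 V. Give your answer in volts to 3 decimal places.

Since E°(V³⁺/V²⁺) > E°(Fe²⁺/Fe), V³⁺/V²⁺ serves as the cathode.
E°cell = E°cat − E°an = −0.253 − (−0.439) = +0.186 V; n = 2.
Balancing gives 2 V³⁺(aq) + Fe(s) → 2 V²⁺(aq) + Fe²⁺(aq); hence Q = ([V²⁺(aq)]^2·[Fe²⁺(aq)]) / [V³⁺(aq)]^2 = 0.0423 (log Q = −1.373).
Applying E = E° − (RT ln10/nF)·log Q gives +0.186 − (0.0615/2)(−1.373) = +0.228 V.

+0.228 V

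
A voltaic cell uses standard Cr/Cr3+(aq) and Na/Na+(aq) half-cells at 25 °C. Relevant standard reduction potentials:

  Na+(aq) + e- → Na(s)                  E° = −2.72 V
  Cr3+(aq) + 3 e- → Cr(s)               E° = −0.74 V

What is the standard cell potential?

+1.98 V

The Cr³⁺/Cr couple has the higher E°, so Cr ion is reduced (cathode) and Na is oxidized (anode).
E°cell = E°(cathode) − E°(anode) = −0.74 − (−2.72) = +1.98 V.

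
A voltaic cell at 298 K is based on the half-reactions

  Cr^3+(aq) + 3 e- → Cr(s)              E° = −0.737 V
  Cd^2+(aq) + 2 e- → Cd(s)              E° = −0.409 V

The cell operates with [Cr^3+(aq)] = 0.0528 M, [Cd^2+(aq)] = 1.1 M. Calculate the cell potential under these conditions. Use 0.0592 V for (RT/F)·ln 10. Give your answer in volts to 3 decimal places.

+0.354 V

The Cd²⁺/Cd couple has the more positive E°, so it is the cathode; Cr³⁺/Cr is the anode.
E°cell = E°cat − E°an = −0.409 − (−0.737) = +0.328 V; n = 6.
For the overall reaction 3 Cd^2+(aq) + 2 Cr(s) → 3 Cd(s) + 2 Cr^3+(aq), Q = [Cr^3+(aq)]^2 / [Cd^2+(aq)]^3 = 0.00209, giving log Q = −2.679.
By the Nernst equation, E = +0.328 − (0.0592/6)·(−2.679) = +0.354 V.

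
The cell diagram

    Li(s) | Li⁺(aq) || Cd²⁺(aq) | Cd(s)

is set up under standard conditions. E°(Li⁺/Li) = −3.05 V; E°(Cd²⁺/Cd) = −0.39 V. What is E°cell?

By convention the left-hand electrode in cell notation is the anode (oxidation) and the right-hand electrode is the cathode (reduction).
E°cell = E°(right) − E°(left) = −0.39 − (−3.05) = +2.66 V.

+2.66 V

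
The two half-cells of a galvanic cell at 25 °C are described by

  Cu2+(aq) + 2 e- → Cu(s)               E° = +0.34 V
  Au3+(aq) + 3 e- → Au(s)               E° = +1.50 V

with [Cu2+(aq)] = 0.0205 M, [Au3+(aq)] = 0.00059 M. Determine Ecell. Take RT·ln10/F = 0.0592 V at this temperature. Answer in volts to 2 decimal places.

Since E°(Au³⁺/Au) > E°(Cu²⁺/Cu), Au³⁺/Au serves as the cathode.
E°cell = E°cat − E°an = +1.50 − (+0.34) = +1.16 V; n = 6.
For the overall reaction 2 Au3+(aq) + 3 Cu(s) → 2 Au(s) + 3 Cu2+(aq), Q = [Cu2+(aq)]^3 / [Au3+(aq)]^2 = 24.7, giving log Q = 1.394.
By the Nernst equation, E = +1.16 − (0.0592/6)·(1.394) = +1.15 V.

+1.15 V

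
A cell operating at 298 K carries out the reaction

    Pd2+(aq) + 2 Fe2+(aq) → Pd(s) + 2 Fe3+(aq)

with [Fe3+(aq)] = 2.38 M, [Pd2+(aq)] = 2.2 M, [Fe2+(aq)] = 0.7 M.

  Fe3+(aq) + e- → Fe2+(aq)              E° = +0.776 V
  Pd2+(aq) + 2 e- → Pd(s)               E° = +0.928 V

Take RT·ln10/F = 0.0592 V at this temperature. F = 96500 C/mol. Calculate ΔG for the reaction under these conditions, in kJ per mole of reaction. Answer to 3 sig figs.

E°cell = +0.928 − (+0.776) = +0.152 V; the balanced reaction transfers n = 2 electrons.
Here Q = [Fe3+(aq)]^2 / ([Pd2+(aq)]·[Fe2+(aq)]^2) = 5.25 (log Q = 0.721), giving E = +0.152 − (0.0592/2)·(0.721) = +0.1307 V.
ΔG = −nFE = −(2)(96500)(+0.1307) J/mol = −25.2 kJ/mol.

−25.2 kJ/mol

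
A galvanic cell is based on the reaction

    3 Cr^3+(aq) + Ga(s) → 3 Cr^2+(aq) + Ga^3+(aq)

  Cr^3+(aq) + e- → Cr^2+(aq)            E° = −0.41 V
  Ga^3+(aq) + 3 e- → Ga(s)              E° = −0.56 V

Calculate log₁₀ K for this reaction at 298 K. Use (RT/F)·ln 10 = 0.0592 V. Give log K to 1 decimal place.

log K = 7.6

The Cr³⁺/Cr²⁺ couple is reduced (cathode); E°cell = −0.41 − (−0.56) = +0.15 V with n = 3.
At equilibrium E = 0, so log K = nE°cell / 0.0592 = (3)(+0.15) / 0.0592 = 7.6.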